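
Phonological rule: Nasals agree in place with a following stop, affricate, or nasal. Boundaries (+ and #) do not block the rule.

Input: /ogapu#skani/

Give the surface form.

[ogapu#skani]

no segment meets the rule's conditions; no change.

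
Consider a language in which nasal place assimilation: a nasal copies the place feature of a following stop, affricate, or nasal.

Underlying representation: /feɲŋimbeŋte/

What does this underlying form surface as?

[feŋŋimbente]

/ɲ/ before /ŋ/ (velar) → [ŋ]
/ŋ/ before /t/ (alveolar) → [n]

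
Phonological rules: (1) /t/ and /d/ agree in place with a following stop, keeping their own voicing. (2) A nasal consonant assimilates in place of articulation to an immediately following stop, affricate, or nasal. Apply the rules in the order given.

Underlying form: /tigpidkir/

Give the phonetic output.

[tigpigkir]

Rule 1: /d/ before /k/ (velar) → [g]
After rule 1: tigpigkir
Rule 2: no segment meets the rule's conditions; no change.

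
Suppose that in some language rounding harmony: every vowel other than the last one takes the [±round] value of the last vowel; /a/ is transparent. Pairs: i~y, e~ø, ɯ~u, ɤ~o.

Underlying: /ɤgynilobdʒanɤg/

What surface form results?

[ɤginilɤbdʒanɤg]

/y/ harmonizes with /ɤ/ ([-round]) → [i]
/o/ harmonizes with /ɤ/ ([-round]) → [ɤ]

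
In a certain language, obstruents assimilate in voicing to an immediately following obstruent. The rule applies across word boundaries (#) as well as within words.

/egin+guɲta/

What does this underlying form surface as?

no segment meets the rule's conditions; no change.

[egin+guɲta]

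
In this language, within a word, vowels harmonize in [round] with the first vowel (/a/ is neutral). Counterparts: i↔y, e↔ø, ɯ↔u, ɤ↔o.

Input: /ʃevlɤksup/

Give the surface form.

/u/ harmonizes with /e/ ([-round]) → [ɯ]

[ʃevlɤksɯp]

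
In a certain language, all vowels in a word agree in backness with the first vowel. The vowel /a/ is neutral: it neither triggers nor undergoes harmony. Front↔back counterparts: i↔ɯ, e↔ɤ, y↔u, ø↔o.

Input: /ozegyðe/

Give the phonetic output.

[ozɤguðɤ]

/e/ harmonizes with /o/ ([+back]) → [ɤ]
/y/ harmonizes with /o/ ([+back]) → [u]
/e/ harmonizes with /o/ ([+back]) → [ɤ]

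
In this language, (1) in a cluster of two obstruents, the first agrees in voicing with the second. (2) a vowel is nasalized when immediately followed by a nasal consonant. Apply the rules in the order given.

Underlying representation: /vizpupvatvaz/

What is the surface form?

[vispubvadvaz]

Rule 1: /z/ before /p/ (voiceless) → [s]
Rule 1: /p/ before /v/ (voiced) → [b]
Rule 1: /t/ before /v/ (voiced) → [d]
After rule 1: vispubvadvaz
Rule 2: no segment meets the rule's conditions; no change.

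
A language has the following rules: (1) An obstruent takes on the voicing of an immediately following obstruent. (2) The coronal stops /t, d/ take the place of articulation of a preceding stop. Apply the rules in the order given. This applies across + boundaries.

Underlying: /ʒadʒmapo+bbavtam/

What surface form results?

Rule 1: /v/ before /t/ (voiceless) → [f]
After rule 1: ʒadʒmapo+bbaftam
Rule 2: no segment meets the rule's conditions; no change.

[ʒadʒmapo+bbaftam]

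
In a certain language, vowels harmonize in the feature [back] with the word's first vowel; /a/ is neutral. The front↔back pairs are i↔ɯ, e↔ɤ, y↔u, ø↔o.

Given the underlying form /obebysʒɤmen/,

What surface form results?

/e/ harmonizes with /o/ ([+back]) → [ɤ]
/y/ harmonizes with /o/ ([+back]) → [u]
/e/ harmonizes with /o/ ([+back]) → [ɤ]

[obɤbusʒɤmɤn]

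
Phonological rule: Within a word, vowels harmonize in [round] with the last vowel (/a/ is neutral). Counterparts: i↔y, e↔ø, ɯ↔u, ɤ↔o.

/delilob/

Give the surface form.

[dølylob]

/e/ harmonizes with /o/ ([+round]) → [ø]
/i/ harmonizes with /o/ ([+round]) → [y]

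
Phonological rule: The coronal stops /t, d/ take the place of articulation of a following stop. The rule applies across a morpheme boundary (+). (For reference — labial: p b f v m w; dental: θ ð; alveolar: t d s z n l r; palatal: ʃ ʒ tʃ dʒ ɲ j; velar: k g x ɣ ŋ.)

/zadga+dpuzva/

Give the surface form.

/d/ before /g/ (velar) → [g]
/d/ before /p/ (labial) → [b]

[zagga+bpuzva]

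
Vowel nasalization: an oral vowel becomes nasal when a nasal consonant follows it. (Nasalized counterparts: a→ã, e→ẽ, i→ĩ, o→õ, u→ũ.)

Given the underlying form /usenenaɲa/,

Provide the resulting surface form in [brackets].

/e/ before nasal /n/ → [ẽ]
/e/ before nasal /n/ → [ẽ]
/a/ before nasal /ɲ/ → [ã]

[usẽnẽnãɲa]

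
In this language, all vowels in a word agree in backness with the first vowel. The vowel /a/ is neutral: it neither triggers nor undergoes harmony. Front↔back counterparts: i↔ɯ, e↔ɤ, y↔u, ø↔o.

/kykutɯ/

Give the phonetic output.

/u/ harmonizes with /y/ ([-back]) → [y]
/ɯ/ harmonizes with /y/ ([-back]) → [i]

[kykyti]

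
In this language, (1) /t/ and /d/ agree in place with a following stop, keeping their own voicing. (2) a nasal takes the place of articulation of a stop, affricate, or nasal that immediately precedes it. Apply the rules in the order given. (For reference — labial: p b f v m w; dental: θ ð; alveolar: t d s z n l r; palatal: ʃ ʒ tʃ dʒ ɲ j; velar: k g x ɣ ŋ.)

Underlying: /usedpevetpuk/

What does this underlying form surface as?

[usebpeveppuk]

Rule 1: /d/ before /p/ (labial) → [b]
Rule 1: /t/ before /p/ (labial) → [p]
After rule 1: usebpeveppuk
Rule 2: no segment meets the rule's conditions; no change.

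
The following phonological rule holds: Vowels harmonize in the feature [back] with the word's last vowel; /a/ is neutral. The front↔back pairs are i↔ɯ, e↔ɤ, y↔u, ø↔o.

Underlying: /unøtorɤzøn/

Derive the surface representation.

/u/ harmonizes with /ø/ ([-back]) → [y]
/o/ harmonizes with /ø/ ([-back]) → [ø]
/ɤ/ harmonizes with /ø/ ([-back]) → [e]

[ynøtørezøn]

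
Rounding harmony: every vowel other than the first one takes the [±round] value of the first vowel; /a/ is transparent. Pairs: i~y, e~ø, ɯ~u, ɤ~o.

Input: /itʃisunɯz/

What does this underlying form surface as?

/u/ harmonizes with /i/ ([-round]) → [ɯ]

[itʃisɯnɯz]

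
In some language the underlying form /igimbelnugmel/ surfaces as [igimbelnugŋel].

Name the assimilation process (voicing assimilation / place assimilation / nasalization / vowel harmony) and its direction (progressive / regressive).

place assimilation, progressive

/m/→[ŋ].
Each target copies a feature from the preceding segment, so the direction is progressive.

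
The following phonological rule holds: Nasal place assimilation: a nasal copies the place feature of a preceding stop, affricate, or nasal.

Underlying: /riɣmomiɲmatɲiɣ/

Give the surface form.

[riɣmomiɲɲatniɣ]

/m/ after /ɲ/ (palatal) → [ɲ]
/ɲ/ after /t/ (alveolar) → [n]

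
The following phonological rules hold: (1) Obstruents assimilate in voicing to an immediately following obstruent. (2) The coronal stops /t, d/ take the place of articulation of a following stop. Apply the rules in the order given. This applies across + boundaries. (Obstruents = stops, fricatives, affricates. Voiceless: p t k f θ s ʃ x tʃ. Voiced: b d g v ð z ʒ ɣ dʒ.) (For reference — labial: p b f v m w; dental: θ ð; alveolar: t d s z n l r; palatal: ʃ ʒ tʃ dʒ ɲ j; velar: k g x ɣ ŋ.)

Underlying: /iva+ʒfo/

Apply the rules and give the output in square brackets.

Rule 1: /ʒ/ before /f/ (voiceless) → [ʃ]
After rule 1: iva+ʃfo
Rule 2: no segment meets the rule's conditions; no change.

[iva+ʃfo]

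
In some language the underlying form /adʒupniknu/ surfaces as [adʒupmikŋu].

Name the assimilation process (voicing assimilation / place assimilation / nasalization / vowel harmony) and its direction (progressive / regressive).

/n/→[m] /n/→[ŋ].
Each target copies a feature from the preceding segment, so the direction is progressive.

place assimilation, progressive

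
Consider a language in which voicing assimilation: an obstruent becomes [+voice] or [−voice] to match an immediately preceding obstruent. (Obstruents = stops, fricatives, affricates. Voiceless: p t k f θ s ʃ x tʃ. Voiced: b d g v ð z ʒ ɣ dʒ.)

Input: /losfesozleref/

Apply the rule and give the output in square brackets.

no segment meets the rule's conditions; no change.

[losfesozleref]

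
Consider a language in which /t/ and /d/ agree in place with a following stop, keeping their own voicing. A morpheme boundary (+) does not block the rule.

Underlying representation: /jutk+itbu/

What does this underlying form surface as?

[jukk+ipbu]

/t/ before /k/ (velar) → [k]
/t/ before /b/ (labial) → [p]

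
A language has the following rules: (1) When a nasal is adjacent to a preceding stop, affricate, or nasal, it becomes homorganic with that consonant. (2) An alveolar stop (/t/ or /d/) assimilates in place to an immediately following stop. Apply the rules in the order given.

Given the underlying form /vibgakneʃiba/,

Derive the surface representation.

Rule 1: /n/ after /k/ (velar) → [ŋ]
After rule 1: vibgakŋeʃiba
Rule 2: no segment meets the rule's conditions; no change.

[vibgakŋeʃiba]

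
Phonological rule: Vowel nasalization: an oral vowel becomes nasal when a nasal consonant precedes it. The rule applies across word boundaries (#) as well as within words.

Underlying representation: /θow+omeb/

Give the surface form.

/e/ after nasal /m/ → [ẽ]

[θow+omẽb]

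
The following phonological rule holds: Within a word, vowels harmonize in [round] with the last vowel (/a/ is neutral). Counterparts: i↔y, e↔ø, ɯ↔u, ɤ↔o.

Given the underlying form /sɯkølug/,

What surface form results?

/ɯ/ harmonizes with /u/ ([+round]) → [u]

[sukølug]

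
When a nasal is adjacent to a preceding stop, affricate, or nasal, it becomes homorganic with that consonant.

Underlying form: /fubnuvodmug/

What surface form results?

/n/ after /b/ (labial) → [m]
/m/ after /d/ (alveolar) → [n]

[fubmuvodnug]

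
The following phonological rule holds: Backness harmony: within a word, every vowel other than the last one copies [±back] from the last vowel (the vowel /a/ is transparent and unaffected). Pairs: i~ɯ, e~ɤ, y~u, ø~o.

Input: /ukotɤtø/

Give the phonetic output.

/u/ harmonizes with /ø/ ([-back]) → [y]
/o/ harmonizes with /ø/ ([-back]) → [ø]
/ɤ/ harmonizes with /ø/ ([-back]) → [e]

[ykøtetø]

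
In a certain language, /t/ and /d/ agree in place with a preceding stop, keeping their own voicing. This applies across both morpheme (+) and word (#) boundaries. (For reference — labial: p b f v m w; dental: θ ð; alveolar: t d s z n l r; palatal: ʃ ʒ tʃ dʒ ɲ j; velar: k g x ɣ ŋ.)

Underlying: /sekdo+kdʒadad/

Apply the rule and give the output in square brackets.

/d/ after /k/ (velar) → [g]

[sekgo+kdʒadad]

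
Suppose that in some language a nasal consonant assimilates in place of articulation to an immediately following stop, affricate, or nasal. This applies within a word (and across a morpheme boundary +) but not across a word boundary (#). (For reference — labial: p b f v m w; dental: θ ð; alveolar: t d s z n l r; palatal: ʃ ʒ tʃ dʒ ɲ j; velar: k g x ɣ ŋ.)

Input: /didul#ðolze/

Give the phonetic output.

no segment meets the rule's conditions; no change.

[didul#ðolze]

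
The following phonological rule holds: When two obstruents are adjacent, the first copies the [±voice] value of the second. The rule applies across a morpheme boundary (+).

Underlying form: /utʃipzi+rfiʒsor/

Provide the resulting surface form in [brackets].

/p/ before /z/ (voiced) → [b]
/ʒ/ before /s/ (voiceless) → [ʃ]

[utʃibzi+rfiʃsor]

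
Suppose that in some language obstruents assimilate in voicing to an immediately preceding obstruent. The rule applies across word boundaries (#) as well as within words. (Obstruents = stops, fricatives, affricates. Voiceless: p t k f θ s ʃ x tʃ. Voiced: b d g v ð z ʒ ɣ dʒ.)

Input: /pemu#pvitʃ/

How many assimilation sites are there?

1

/v/ after /p/ (voiceless) → [f]
1 segment changes.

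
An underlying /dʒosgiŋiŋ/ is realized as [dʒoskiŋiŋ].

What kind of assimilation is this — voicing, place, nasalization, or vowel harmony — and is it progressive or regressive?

voicing assimilation, progressive

/g/→[k].
Each target copies a feature from the preceding segment, so the direction is progressive.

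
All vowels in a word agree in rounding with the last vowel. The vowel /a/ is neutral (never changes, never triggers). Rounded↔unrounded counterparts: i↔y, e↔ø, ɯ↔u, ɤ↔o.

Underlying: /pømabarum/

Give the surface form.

no segment meets the rule's conditions; no change.

[pømabarum]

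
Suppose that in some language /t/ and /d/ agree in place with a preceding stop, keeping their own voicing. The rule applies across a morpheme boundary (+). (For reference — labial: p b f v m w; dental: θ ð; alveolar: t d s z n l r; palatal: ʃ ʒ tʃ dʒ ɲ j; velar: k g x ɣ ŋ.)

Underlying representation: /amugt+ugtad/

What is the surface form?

/t/ after /g/ (velar) → [k]
/t/ after /g/ (velar) → [k]

[amugk+ugkad]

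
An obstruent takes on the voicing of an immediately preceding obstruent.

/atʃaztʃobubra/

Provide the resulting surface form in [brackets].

/tʃ/ after /z/ (voiced) → [dʒ]

[atʃazdʒobubra]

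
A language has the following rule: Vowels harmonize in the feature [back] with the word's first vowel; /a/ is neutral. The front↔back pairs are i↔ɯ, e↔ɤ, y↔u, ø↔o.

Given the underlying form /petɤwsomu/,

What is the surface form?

[petewsømy]

/ɤ/ harmonizes with /e/ ([-back]) → [e]
/o/ harmonizes with /e/ ([-back]) → [ø]
/u/ harmonizes with /e/ ([-back]) → [y]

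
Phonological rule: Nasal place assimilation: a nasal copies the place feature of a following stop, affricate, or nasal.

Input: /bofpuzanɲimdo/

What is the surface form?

/n/ before /ɲ/ (palatal) → [ɲ]
/m/ before /d/ (alveolar) → [n]

[bofpuzaɲɲindo]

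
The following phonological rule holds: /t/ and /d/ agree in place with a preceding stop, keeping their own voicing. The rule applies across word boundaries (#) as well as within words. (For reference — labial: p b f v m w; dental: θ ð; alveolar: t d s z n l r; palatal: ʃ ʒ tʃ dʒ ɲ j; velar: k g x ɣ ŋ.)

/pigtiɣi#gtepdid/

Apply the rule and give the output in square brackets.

/t/ after /g/ (velar) → [k]
/t/ after /g/ (velar) → [k]
/d/ after /p/ (labial) → [b]

[pigkiɣi#gkepbid]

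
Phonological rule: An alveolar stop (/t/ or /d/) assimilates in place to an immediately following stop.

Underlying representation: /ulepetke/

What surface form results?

/t/ before /k/ (velar) → [k]

[ulepekke]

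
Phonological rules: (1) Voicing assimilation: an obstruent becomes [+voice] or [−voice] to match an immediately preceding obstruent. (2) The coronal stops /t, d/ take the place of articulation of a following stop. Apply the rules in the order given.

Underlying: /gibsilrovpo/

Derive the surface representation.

[gibzilrovbo]

Rule 1: /s/ after /b/ (voiced) → [z]
Rule 1: /p/ after /v/ (voiced) → [b]
After rule 1: gibzilrovbo
Rule 2: no segment meets the rule's conditions; no change.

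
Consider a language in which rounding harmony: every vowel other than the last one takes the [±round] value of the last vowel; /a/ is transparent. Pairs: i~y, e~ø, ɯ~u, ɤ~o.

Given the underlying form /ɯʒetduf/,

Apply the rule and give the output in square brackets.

[uʒøtduf]

/ɯ/ harmonizes with /u/ ([+round]) → [u]
/e/ harmonizes with /u/ ([+round]) → [ø]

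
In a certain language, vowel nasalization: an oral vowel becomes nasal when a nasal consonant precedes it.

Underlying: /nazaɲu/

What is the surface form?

[nãzaɲũ]

/a/ after nasal /n/ → [ã]
/u/ after nasal /ɲ/ → [ũ]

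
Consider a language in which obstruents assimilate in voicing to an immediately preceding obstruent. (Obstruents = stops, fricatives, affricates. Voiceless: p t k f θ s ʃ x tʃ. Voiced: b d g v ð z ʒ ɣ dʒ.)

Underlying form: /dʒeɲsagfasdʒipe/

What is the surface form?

[dʒeɲsagvastʃipe]

/f/ after /g/ (voiced) → [v]
/dʒ/ after /s/ (voiceless) → [tʃ]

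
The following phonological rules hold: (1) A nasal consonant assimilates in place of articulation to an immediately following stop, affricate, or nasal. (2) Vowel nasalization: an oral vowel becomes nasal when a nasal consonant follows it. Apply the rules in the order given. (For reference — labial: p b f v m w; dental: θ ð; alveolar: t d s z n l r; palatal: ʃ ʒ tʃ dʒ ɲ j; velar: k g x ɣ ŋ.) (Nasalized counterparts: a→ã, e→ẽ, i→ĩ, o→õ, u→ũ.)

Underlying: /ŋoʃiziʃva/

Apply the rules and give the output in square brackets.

[ŋoʃiziʃva]

Rule 1: no segment meets the rule's conditions; no change.
After rule 1: ŋoʃiziʃva
Rule 2: no segment meets the rule's conditions; no change.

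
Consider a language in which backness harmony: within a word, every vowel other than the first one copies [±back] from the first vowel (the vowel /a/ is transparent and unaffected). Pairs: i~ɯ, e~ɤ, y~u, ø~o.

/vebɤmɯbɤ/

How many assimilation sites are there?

/ɤ/ harmonizes with /e/ ([-back]) → [e]
/ɯ/ harmonizes with /e/ ([-back]) → [i]
/ɤ/ harmonizes with /e/ ([-back]) → [e]
3 segments change.

3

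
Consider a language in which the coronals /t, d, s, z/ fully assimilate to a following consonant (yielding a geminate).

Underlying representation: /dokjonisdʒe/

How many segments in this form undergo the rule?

/s/ before /dʒ/ → [dʒ] (total assimilation)
1 segment changes.

1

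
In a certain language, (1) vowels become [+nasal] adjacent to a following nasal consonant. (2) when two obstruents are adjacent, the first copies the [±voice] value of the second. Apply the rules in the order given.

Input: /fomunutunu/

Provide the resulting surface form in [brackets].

[fõmũnutũnu]

Rule 1: /o/ before nasal /m/ → [õ]
Rule 1: /u/ before nasal /n/ → [ũ]
Rule 1: /u/ before nasal /n/ → [ũ]
After rule 1: fõmũnutũnu
Rule 2: no segment meets the rule's conditions; no change.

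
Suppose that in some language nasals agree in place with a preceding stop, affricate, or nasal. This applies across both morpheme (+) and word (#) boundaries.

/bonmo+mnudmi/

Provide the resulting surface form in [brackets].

[bonno+mmudni]

/m/ after /n/ (alveolar) → [n]
/n/ after /m/ (labial) → [m]
/m/ after /d/ (alveolar) → [n]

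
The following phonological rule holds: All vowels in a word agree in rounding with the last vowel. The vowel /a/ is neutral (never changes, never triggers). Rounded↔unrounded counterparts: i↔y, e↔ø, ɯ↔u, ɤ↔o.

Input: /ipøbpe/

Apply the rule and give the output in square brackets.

/ø/ harmonizes with /e/ ([-round]) → [e]

[ipebpe]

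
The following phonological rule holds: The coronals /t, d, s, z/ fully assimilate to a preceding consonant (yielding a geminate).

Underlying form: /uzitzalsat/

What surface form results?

[uzittallat]

/z/ after /t/ → [t] (total assimilation)
/s/ after /l/ → [l] (total assimilation)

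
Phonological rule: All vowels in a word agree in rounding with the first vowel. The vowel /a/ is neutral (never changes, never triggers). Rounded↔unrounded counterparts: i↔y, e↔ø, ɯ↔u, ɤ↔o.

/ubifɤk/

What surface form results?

/i/ harmonizes with /u/ ([+round]) → [y]
/ɤ/ harmonizes with /u/ ([+round]) → [o]

[ubyfok]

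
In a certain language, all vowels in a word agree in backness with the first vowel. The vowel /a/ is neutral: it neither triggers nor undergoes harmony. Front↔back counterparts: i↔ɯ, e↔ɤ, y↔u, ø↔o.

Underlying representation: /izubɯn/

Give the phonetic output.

/u/ harmonizes with /i/ ([-back]) → [y]
/ɯ/ harmonizes with /i/ ([-back]) → [i]

[izybin]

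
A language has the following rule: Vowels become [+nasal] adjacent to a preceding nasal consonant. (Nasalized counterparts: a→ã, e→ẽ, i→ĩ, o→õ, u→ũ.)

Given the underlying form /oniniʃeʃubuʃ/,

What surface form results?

/i/ after nasal /n/ → [ĩ]
/i/ after nasal /n/ → [ĩ]

[onĩnĩʃeʃubuʃ]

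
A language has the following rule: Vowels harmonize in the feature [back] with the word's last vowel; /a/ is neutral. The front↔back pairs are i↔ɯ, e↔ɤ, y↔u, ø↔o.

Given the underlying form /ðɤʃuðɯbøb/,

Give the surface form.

[ðeʃyðibøb]

/ɤ/ harmonizes with /ø/ ([-back]) → [e]
/u/ harmonizes with /ø/ ([-back]) → [y]
/ɯ/ harmonizes with /ø/ ([-back]) → [i]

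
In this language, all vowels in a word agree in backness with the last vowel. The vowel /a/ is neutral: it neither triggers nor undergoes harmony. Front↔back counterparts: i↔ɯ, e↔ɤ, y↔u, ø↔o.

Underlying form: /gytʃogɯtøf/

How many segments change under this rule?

/o/ harmonizes with /ø/ ([-back]) → [ø]
/ɯ/ harmonizes with /ø/ ([-back]) → [i]
2 segments change.

2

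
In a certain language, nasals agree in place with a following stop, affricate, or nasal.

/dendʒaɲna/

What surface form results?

[deɲdʒanna]

/n/ before /dʒ/ (palatal) → [ɲ]
/ɲ/ before /n/ (alveolar) → [n]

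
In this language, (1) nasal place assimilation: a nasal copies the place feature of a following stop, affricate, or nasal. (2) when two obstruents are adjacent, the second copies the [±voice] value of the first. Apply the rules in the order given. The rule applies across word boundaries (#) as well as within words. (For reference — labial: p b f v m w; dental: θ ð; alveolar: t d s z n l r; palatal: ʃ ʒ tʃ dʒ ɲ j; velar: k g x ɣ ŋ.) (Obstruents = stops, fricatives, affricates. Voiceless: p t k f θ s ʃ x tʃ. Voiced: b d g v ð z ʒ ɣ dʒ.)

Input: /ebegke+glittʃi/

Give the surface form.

[ebegge+glittʃi]

Rule 1: no segment meets the rule's conditions; no change.
After rule 1: ebegke+glittʃi
Rule 2: /k/ after /g/ (voiced) → [g]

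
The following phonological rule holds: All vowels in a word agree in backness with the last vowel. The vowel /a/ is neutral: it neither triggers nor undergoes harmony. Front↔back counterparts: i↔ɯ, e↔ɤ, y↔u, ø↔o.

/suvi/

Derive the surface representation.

[syvi]

/u/ harmonizes with /i/ ([-back]) → [y]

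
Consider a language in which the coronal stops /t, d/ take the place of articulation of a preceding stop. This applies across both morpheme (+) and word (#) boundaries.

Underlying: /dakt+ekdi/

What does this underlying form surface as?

/t/ after /k/ (velar) → [k]
/d/ after /k/ (velar) → [g]

[dakk+ekgi]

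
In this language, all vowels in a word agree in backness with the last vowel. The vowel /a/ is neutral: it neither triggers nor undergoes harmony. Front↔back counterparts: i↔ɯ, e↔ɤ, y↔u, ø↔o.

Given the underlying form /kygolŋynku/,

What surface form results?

[kugolŋunku]

/y/ harmonizes with /u/ ([+back]) → [u]
/y/ harmonizes with /u/ ([+back]) → [u]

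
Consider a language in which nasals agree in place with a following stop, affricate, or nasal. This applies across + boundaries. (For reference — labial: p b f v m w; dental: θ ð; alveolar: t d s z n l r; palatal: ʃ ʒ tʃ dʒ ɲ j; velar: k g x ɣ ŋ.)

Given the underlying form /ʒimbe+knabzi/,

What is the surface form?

[ʒimbe+knabzi]

no segment meets the rule's conditions; no change.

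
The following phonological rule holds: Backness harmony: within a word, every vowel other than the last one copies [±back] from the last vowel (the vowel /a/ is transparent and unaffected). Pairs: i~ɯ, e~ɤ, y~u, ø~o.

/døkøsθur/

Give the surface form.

[dokosθur]

/ø/ harmonizes with /u/ ([+back]) → [o]
/ø/ harmonizes with /u/ ([+back]) → [o]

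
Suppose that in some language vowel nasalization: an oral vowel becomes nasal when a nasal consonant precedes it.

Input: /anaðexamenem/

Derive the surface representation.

/a/ after nasal /n/ → [ã]
/e/ after nasal /m/ → [ẽ]
/e/ after nasal /n/ → [ẽ]

[anãðexamẽnẽm]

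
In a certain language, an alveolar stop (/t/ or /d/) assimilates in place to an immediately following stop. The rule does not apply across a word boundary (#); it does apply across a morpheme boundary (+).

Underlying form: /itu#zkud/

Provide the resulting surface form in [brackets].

no segment meets the rule's conditions; no change.

[itu#zkud]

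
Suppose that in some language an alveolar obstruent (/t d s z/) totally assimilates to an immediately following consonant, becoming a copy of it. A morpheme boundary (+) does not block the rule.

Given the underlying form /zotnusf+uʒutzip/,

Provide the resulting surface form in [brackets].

/t/ before /n/ → [n] (total assimilation)
/s/ before /f/ → [f] (total assimilation)
/t/ before /z/ → [z] (total assimilation)

[zonnuff+uʒuzzip]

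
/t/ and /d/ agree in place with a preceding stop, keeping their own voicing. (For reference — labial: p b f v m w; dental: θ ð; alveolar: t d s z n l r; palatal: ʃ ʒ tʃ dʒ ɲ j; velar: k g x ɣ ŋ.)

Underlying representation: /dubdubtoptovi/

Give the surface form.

[dubbubpoppovi]

/d/ after /b/ (labial) → [b]
/t/ after /b/ (labial) → [p]
/t/ after /p/ (labial) → [p]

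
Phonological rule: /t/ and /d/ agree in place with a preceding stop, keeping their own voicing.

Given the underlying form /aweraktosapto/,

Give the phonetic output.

/t/ after /k/ (velar) → [k]
/t/ after /p/ (labial) → [p]

[awerakkosappo]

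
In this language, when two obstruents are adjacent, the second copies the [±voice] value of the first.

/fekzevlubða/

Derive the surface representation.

/z/ after /k/ (voiceless) → [s]

[feksevlubða]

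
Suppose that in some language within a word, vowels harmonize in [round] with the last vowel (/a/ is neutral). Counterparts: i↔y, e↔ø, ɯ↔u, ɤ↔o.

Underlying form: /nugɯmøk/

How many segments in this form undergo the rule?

1

/ɯ/ harmonizes with /ø/ ([+round]) → [u]
1 segment changes.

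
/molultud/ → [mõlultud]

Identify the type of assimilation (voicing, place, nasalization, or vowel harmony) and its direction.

/o/→[õ].
Each target copies a feature from the preceding segment, so the direction is progressive.

nasalization, progressive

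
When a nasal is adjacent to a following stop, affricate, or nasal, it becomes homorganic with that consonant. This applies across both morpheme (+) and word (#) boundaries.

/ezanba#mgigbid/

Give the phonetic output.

/n/ before /b/ (labial) → [m]
/m/ before /g/ (velar) → [ŋ]

[ezamba#ŋgigbid]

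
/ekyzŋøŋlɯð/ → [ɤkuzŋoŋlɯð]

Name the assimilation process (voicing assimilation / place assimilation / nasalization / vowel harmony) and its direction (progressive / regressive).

vowel harmony, regressive

/e/→[ɤ] /y/→[u] /ø/→[o].
Vowels agree with the last vowel, so the harmony is regressive.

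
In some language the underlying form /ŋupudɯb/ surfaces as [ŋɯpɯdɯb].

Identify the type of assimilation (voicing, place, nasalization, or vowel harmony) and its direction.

/u/→[ɯ] /u/→[ɯ].
Vowels agree with the last vowel, so the harmony is regressive.

vowel harmony, regressive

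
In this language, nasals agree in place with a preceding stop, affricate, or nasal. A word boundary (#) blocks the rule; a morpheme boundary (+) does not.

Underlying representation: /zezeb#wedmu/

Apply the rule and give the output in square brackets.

/m/ after /d/ (alveolar) → [n]

[zezeb#wednu]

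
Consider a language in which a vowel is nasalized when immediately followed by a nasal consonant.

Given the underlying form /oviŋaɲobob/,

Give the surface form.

[ovĩŋãɲobob]

/i/ before nasal /ŋ/ → [ĩ]
/a/ before nasal /ɲ/ → [ã]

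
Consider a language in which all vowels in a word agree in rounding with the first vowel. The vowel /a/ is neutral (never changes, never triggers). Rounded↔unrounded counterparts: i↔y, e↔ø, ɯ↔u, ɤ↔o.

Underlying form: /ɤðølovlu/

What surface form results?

[ɤðelɤvlɯ]

/ø/ harmonizes with /ɤ/ ([-round]) → [e]
/o/ harmonizes with /ɤ/ ([-round]) → [ɤ]
/u/ harmonizes with /ɤ/ ([-round]) → [ɯ]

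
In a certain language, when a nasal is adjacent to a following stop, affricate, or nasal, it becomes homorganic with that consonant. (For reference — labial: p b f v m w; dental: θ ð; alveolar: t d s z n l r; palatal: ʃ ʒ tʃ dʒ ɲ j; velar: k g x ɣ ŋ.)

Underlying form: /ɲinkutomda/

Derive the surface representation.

[ɲiŋkutonda]

/n/ before /k/ (velar) → [ŋ]
/m/ before /d/ (alveolar) → [n]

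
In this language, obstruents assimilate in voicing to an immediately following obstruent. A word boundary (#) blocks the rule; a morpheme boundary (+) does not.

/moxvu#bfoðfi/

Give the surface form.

/x/ before /v/ (voiced) → [ɣ]
/b/ before /f/ (voiceless) → [p]
/ð/ before /f/ (voiceless) → [θ]

[moɣvu#pfoθfi]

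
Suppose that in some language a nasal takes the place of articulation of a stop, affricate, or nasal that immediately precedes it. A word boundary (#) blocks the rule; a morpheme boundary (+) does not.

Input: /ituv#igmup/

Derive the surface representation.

/m/ after /g/ (velar) → [ŋ]

[ituv#igŋup]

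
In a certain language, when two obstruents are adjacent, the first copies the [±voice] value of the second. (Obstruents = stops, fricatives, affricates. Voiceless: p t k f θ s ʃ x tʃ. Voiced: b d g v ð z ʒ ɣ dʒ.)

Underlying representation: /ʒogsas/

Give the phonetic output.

[ʒoksas]

/g/ before /s/ (voiceless) → [k]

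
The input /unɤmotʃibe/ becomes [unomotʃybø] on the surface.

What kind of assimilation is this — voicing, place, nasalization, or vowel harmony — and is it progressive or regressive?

/ɤ/→[o] /i/→[y] /e/→[ø].
Vowels agree with the first vowel, so the harmony is progressive.

vowel harmony, progressive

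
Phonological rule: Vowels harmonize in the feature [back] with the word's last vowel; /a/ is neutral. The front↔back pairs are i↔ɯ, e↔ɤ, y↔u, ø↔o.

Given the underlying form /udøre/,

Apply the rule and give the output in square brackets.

/u/ harmonizes with /e/ ([-back]) → [y]

[ydøre]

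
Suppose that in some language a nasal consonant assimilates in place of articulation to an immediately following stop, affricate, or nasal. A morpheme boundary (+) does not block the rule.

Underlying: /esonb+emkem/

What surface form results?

/n/ before /b/ (labial) → [m]
/m/ before /k/ (velar) → [ŋ]

[esomb+eŋkem]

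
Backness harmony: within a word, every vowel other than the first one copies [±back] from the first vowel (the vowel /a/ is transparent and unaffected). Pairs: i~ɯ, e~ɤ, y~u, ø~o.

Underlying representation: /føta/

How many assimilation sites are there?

No segment meets the rule's conditions.

0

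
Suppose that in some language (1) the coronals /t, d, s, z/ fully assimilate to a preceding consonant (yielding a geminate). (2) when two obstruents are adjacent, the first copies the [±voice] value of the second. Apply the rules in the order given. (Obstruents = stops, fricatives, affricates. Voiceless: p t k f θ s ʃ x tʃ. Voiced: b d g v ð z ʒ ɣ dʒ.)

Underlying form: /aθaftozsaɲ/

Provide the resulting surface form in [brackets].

Rule 1: /t/ after /f/ → [f] (total assimilation)
Rule 1: /s/ after /z/ → [z] (total assimilation)
After rule 1: aθaffozzaɲ
Rule 2: no segment meets the rule's conditions; no change.

[aθaffozzaɲ]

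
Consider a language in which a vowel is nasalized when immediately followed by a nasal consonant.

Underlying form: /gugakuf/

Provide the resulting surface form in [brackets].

no segment meets the rule's conditions; no change.

[gugakuf]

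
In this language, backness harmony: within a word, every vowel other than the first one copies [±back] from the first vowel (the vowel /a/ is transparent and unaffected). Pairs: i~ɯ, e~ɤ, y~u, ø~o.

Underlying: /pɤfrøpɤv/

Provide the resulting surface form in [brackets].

/ø/ harmonizes with /ɤ/ ([+back]) → [o]

[pɤfropɤv]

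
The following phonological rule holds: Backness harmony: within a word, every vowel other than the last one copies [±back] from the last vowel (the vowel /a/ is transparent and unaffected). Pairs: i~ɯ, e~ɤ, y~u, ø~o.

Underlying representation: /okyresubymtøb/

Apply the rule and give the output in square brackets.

/o/ harmonizes with /ø/ ([-back]) → [ø]
/u/ harmonizes with /ø/ ([-back]) → [y]

[økyresybymtøb]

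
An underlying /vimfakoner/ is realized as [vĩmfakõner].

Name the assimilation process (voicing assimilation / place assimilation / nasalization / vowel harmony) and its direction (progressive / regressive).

/i/→[ĩ] /o/→[õ].
Each target copies a feature from the following segment, so the direction is regressive.

nasalization, regressive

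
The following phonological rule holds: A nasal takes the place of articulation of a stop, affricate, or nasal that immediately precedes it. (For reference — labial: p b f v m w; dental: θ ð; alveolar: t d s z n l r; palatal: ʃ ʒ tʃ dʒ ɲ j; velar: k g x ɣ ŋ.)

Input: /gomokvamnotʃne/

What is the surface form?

/n/ after /m/ (labial) → [m]
/n/ after /tʃ/ (palatal) → [ɲ]

[gomokvammotʃɲe]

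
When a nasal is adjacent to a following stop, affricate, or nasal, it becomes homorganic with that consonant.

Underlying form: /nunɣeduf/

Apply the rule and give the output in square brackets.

no segment meets the rule's conditions; no change.

[nunɣeduf]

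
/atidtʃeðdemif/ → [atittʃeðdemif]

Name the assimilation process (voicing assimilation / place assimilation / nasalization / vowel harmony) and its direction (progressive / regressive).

voicing assimilation, regressive

/d/→[t].
Each target copies a feature from the following segment, so the direction is regressive.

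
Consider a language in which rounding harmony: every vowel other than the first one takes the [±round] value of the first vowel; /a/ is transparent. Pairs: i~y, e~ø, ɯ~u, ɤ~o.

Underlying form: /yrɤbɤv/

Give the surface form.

[yrobov]

/ɤ/ harmonizes with /y/ ([+round]) → [o]
/ɤ/ harmonizes with /y/ ([+round]) → [o]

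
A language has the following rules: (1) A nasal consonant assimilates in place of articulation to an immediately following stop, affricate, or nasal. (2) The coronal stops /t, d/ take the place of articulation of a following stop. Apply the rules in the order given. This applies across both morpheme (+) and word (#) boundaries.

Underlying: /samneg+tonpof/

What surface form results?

[sanneg+tompof]

Rule 1: /m/ before /n/ (alveolar) → [n]
Rule 1: /n/ before /p/ (labial) → [m]
After rule 1: sanneg+tompof
Rule 2: no segment meets the rule's conditions; no change.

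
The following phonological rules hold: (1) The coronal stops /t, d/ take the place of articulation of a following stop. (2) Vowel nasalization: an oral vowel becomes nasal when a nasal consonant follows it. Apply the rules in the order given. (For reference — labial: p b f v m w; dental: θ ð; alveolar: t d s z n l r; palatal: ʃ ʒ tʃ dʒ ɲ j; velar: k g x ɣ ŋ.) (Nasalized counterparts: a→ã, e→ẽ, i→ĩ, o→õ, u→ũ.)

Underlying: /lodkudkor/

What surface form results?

[logkugkor]

Rule 1: /d/ before /k/ (velar) → [g]
Rule 1: /d/ before /k/ (velar) → [g]
After rule 1: logkugkor
Rule 2: no segment meets the rule's conditions; no change.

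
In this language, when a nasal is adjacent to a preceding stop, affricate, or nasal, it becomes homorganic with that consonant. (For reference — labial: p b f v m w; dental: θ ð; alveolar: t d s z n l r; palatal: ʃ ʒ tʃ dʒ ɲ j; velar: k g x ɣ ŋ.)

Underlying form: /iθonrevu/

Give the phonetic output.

no segment meets the rule's conditions; no change.

[iθonrevu]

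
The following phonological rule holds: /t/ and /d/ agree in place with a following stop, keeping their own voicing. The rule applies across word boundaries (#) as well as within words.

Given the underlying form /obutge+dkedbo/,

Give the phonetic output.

/t/ before /g/ (velar) → [k]
/d/ before /k/ (velar) → [g]
/d/ before /b/ (labial) → [b]

[obukge+gkebbo]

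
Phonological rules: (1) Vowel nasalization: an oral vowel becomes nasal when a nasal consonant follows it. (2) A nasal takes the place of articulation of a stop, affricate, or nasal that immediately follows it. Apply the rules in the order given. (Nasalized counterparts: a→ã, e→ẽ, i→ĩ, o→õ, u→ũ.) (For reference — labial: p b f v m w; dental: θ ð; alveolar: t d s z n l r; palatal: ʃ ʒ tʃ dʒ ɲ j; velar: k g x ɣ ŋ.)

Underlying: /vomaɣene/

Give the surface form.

[võmaɣẽne]

Rule 1: /o/ before nasal /m/ → [õ]
Rule 1: /e/ before nasal /n/ → [ẽ]
After rule 1: võmaɣẽne
Rule 2: no segment meets the rule's conditions; no change.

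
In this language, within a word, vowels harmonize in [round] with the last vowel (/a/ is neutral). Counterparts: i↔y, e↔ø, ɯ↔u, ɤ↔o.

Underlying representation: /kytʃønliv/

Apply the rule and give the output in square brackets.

[kitʃenliv]

/y/ harmonizes with /i/ ([-round]) → [i]
/ø/ harmonizes with /i/ ([-round]) → [e]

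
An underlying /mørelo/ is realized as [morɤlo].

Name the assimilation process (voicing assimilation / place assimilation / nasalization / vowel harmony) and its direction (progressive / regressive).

vowel harmony, regressive

/ø/→[o] /e/→[ɤ].
Vowels agree with the last vowel, so the harmony is regressive.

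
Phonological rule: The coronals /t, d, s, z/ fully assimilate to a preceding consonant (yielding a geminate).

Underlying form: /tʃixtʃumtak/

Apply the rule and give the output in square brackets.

/t/ after /m/ → [m] (total assimilation)

[tʃixtʃummak]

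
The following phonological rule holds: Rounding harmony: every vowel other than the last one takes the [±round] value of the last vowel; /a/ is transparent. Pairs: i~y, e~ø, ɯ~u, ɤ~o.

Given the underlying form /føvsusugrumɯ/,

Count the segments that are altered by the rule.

4

/ø/ harmonizes with /ɯ/ ([-round]) → [e]
/u/ harmonizes with /ɯ/ ([-round]) → [ɯ]
/u/ harmonizes with /ɯ/ ([-round]) → [ɯ]
/u/ harmonizes with /ɯ/ ([-round]) → [ɯ]
4 segments change.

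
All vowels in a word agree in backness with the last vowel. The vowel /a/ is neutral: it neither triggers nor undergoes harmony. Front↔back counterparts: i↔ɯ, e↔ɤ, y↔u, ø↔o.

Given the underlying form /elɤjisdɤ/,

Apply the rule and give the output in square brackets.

/e/ harmonizes with /ɤ/ ([+back]) → [ɤ]
/i/ harmonizes with /ɤ/ ([+back]) → [ɯ]

[ɤlɤjɯsdɤ]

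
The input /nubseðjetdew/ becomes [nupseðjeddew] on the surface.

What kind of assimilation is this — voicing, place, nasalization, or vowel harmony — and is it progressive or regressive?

/b/→[p] /t/→[d].
Each target copies a feature from the following segment, so the direction is regressive.

voicing assimilation, regressive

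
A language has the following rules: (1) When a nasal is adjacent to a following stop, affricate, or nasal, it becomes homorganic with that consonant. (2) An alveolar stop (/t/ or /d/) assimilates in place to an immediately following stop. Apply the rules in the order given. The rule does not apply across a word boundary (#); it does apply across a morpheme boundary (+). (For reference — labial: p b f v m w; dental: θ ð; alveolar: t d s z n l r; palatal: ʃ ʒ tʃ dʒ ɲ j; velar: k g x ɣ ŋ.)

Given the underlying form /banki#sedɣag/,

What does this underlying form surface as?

Rule 1: /n/ before /k/ (velar) → [ŋ]
After rule 1: baŋki#sedɣag
Rule 2: no segment meets the rule's conditions; no change.

[baŋki#sedɣag]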